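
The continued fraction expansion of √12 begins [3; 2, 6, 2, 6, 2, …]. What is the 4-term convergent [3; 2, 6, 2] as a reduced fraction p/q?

Start with 2.
6 + 1/(2/1) = 6 + 1/2 = 13/2
2 + 1/(13/2) = 2 + 2/13 = 28/13
3 + 1/(28/13) = 3 + 13/28 = 97/28

97/28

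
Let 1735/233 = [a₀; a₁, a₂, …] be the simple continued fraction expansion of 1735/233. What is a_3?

6

1735 = 7·233 + 104, so a_0 = 7
233 = 2·104 + 25, so a_1 = 2
104 = 4·25 + 4, so a_2 = 4
25 = 6·4 + 1, so a_3 = 6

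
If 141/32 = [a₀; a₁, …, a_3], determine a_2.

2

Apply division with remainder until the remainder is 0:
141 ÷ 32 → quotient 4, remainder 13
32 ÷ 13 → quotient 2, remainder 6
13 ÷ 6 → quotient 2, remainder 1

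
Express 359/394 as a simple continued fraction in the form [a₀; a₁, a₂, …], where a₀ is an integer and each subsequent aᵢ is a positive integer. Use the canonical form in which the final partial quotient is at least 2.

[0; 1, 10, 3, 1, 8]

359 = 0·394 + 359, so a_0 = 0
394 = 1·359 + 35, so a_1 = 1
359 = 10·35 + 9, so a_2 = 10
35 = 3·9 + 8, so a_3 = 3
9 = 1·8 + 1, so a_4 = 1
8 = 8·1 + 0, so a_5 = 8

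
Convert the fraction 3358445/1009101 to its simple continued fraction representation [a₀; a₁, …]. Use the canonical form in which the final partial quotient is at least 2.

[3; 3, 21, 7, 1, 31, 4, 15]

Repeatedly divide and take the remainder:
⌊3358445/1009101⌋ = 3, remainder 331142
⌊1009101/331142⌋ = 3, remainder 15675
⌊331142/15675⌋ = 21, remainder 1967
⌊15675/1967⌋ = 7, remainder 1906
⌊1967/1906⌋ = 1, remainder 61
⌊1906/61⌋ = 31, remainder 15
⌊61/15⌋ = 4, remainder 1
⌊15/1⌋ = 15, remainder 0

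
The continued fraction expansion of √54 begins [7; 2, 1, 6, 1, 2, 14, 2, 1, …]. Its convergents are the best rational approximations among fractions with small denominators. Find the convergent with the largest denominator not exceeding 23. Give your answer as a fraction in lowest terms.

169/23

List convergents until the denominator exceeds the bound:
a_0 = 7: 7/1  (≤ bound)
a_1 = 2: 15/2  (≤ bound)
a_2 = 1: 22/3  (≤ bound)
a_3 = 6: 147/20  (≤ bound)
a_4 = 1: 169/23  (≤ bound)
a_5 = 2: 485/66  (> 23, stop)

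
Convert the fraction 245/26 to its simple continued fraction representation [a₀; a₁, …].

[9; 2, 2, 1, 3]

⌊245/26⌋ = 9, remainder 11
⌊26/11⌋ = 2, remainder 4
⌊11/4⌋ = 2, remainder 3
⌊4/3⌋ = 1, remainder 1
⌊3/1⌋ = 3, remainder 0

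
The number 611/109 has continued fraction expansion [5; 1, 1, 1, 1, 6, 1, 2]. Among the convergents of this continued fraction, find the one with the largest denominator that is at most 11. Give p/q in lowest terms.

28/5

a_0 = 5: 5/1  (≤ bound)
a_1 = 1: 6/1  (≤ bound)
a_2 = 1: 11/2  (≤ bound)
a_3 = 1: 17/3  (≤ bound)
a_4 = 1: 28/5  (≤ bound)
a_5 = 6: 185/33  (> 11, stop)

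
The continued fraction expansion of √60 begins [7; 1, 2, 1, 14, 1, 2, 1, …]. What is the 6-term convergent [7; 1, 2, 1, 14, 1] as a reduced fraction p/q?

488/63

Use the convergent recurrence hₖ = aₖ·hₖ₋₁ + hₖ₋₂ (and likewise for the denominators kₖ):
a_0 = 7: 7/1
a_1 = 1: 8/1
a_2 = 2: 23/3
a_3 = 1: 31/4
a_4 = 14: 457/59
a_5 = 1: 488/63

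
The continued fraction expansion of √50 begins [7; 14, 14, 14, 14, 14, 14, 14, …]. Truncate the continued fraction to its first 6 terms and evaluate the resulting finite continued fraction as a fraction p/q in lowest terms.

3880899/548842

Use the convergent recurrence hₖ = aₖ·hₖ₋₁ + hₖ₋₂ (and likewise for the denominators kₖ):
a_0 = 7: 7/1
a_1 = 14: 99/14
a_2 = 14: 1393/197
a_3 = 14: 19601/2772
a_4 = 14: 275807/39005
a_5 = 14: 3880899/548842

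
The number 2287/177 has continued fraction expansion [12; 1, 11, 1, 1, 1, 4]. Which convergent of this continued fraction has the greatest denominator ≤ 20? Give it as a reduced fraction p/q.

168/13

a_0 = 12: 12/1  (≤ bound)
a_1 = 1: 13/1  (≤ bound)
a_2 = 11: 155/12  (≤ bound)
a_3 = 1: 168/13  (≤ bound)
a_4 = 1: 323/25  (> 20, stop)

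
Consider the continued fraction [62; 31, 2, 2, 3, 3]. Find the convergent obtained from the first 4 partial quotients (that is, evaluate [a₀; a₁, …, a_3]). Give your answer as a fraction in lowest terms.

9739/157

a_0 = 62: 62/1
a_1 = 31: 1923/31
a_2 = 2: 3908/63
a_3 = 2: 9739/157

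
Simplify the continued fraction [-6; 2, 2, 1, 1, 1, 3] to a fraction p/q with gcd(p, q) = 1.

-385/69

Start with 3.
1 + 1/(3/1) = 1 + 1/3 = 4/3
1 + 1/(4/3) = 1 + 3/4 = 7/4
1 + 1/(7/4) = 1 + 4/7 = 11/7
2 + 1/(11/7) = 2 + 7/11 = 29/11
2 + 1/(29/11) = 2 + 11/29 = 69/29
-6 + 1/(69/29) = -6 + 29/69 = -385/69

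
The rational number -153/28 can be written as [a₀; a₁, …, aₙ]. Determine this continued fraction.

⌊-153/28⌋ = -6, remainder 15
⌊28/15⌋ = 1, remainder 13
⌊15/13⌋ = 1, remainder 2
⌊13/2⌋ = 6, remainder 1
⌊2/1⌋ = 2, remainder 0

[-6; 1, 1, 6, 2]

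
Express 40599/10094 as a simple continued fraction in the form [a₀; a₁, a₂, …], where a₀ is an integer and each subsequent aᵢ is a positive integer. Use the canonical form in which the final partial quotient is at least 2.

[4; 45, 3, 1, 3, 1, 1, 6]

40599 ÷ 10094 → quotient 4, remainder 223
10094 ÷ 223 → quotient 45, remainder 59
223 ÷ 59 → quotient 3, remainder 46
59 ÷ 46 → quotient 1, remainder 13
46 ÷ 13 → quotient 3, remainder 7
13 ÷ 7 → quotient 1, remainder 6
7 ÷ 6 → quotient 1, remainder 1
6 ÷ 1 → quotient 6, remainder 0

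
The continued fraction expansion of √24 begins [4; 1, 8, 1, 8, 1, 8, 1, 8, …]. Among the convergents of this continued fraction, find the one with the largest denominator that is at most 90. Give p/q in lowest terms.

a_0 = 4: 4/1  (≤ bound)
a_1 = 1: 5/1  (≤ bound)
a_2 = 8: 44/9  (≤ bound)
a_3 = 1: 49/10  (≤ bound)
a_4 = 8: 436/89  (≤ bound)
a_5 = 1: 485/99  (> 90, stop)

436/89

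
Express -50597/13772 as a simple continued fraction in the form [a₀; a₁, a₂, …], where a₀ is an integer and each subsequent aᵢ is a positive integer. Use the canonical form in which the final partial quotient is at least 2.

Apply division with remainder until the remainder is 0:
-50597 ÷ 13772 → quotient -4, remainder 4491
13772 ÷ 4491 → quotient 3, remainder 299
4491 ÷ 299 → quotient 15, remainder 6
299 ÷ 6 → quotient 49, remainder 5
6 ÷ 5 → quotient 1, remainder 1
5 ÷ 1 → quotient 5, remainder 0

[-4; 3, 15, 49, 1, 5]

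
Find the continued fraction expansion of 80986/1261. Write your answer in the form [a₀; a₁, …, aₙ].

[64; 4, 2, 8, 3, 5]

⌊80986/1261⌋ = 64, remainder 282
⌊1261/282⌋ = 4, remainder 133
⌊282/133⌋ = 2, remainder 16
⌊133/16⌋ = 8, remainder 5
⌊16/5⌋ = 3, remainder 1
⌊5/1⌋ = 5, remainder 0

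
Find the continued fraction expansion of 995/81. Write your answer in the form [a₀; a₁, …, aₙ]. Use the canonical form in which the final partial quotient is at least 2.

⌊995/81⌋ = 12, remainder 23
⌊81/23⌋ = 3, remainder 12
⌊23/12⌋ = 1, remainder 11
⌊12/11⌋ = 1, remainder 1
⌊11/1⌋ = 11, remainder 0

[12; 3, 1, 1, 11]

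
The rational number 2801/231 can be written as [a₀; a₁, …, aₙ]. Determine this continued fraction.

[12; 7, 1, 28]

⌊2801/231⌋ = 12, remainder 29
⌊231/29⌋ = 7, remainder 28
⌊29/28⌋ = 1, remainder 1
⌊28/1⌋ = 28, remainder 0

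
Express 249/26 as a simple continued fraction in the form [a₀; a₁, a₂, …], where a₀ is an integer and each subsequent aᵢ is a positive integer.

[9; 1, 1, 2, 1, 3]

249 = 9·26 + 15, so a_0 = 9
26 = 1·15 + 11, so a_1 = 1
15 = 1·11 + 4, so a_2 = 1
11 = 2·4 + 3, so a_3 = 2
4 = 1·3 + 1, so a_4 = 1
3 = 3·1 + 0, so a_5 = 3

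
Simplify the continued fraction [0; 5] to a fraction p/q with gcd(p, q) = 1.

1/5

a_0 = 0: 0/1
a_1 = 5: 1/5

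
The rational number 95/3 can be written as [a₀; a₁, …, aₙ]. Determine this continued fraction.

Repeatedly divide and take the remainder:
95 = 31·3 + 2, so a_0 = 31
3 = 1·2 + 1, so a_1 = 1
2 = 2·1 + 0, so a_2 = 2

[31; 1, 2]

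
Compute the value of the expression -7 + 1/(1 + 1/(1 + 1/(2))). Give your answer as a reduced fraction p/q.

-32/5

a_0 = -7: -7/1
a_1 = 1: -6/1
a_2 = 1: -13/2
a_3 = 2: -32/5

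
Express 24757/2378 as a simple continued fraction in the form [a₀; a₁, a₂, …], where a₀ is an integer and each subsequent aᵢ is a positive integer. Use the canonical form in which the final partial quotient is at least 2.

Apply division with remainder until the remainder is 0:
24757 = 10·2378 + 977, so a_0 = 10
2378 = 2·977 + 424, so a_1 = 2
977 = 2·424 + 129, so a_2 = 2
424 = 3·129 + 37, so a_3 = 3
129 = 3·37 + 18, so a_4 = 3
37 = 2·18 + 1, so a_5 = 2
18 = 18·1 + 0, so a_6 = 18

[10; 2, 2, 3, 3, 2, 18]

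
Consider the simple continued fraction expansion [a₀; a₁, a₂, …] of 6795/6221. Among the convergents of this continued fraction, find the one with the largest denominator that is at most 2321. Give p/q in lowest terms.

2119/1940

a_0 = 1: 1/1  (≤ bound)
a_1 = 10: 11/10  (≤ bound)
a_2 = 1: 12/11  (≤ bound)
a_3 = 5: 71/65  (≤ bound)
a_4 = 5: 367/336  (≤ bound)
a_5 = 1: 438/401  (≤ bound)
a_6 = 4: 2119/1940  (≤ bound)
a_7 = 3: 6795/6221  (> 2321, stop)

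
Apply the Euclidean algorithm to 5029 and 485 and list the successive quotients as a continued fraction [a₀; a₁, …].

5029 ÷ 485 → quotient 10, remainder 179
485 ÷ 179 → quotient 2, remainder 127
179 ÷ 127 → quotient 1, remainder 52
127 ÷ 52 → quotient 2, remainder 23
52 ÷ 23 → quotient 2, remainder 6
23 ÷ 6 → quotient 3, remainder 5
6 ÷ 5 → quotient 1, remainder 1
5 ÷ 1 → quotient 5, remainder 0

[10; 2, 1, 2, 2, 3, 1, 5]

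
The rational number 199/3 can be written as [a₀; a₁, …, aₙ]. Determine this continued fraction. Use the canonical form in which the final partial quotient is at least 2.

[66; 3]

199 = 66·3 + 1, so a_0 = 66
3 = 3·1 + 0, so a_1 = 3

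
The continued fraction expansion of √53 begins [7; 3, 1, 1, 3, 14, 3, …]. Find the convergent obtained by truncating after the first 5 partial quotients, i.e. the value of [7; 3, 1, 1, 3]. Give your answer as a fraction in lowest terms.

182/25

Start with 3.
1 + 1/(3/1) = 1 + 1/3 = 4/3
1 + 1/(4/3) = 1 + 3/4 = 7/4
3 + 1/(7/4) = 3 + 4/7 = 25/7
7 + 1/(25/7) = 7 + 7/25 = 182/25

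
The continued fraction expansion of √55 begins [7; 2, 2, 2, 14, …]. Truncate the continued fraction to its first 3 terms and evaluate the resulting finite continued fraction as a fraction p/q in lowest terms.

37/5

Work from the innermost term outward:
Start with 2.
2 + 1/(2/1) = 2 + 1/2 = 5/2
7 + 1/(5/2) = 7 + 2/5 = 37/5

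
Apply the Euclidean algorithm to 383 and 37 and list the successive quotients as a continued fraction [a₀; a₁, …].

[10; 2, 1, 5, 2]

383 = 10·37 + 13, so a_0 = 10
37 = 2·13 + 11, so a_1 = 2
13 = 1·11 + 2, so a_2 = 1
11 = 5·2 + 1, so a_3 = 5
2 = 2·1 + 0, so a_4 = 2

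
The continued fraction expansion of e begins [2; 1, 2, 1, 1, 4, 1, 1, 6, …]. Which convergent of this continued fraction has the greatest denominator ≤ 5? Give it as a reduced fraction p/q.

11/4

a_0 = 2: 2/1  (≤ bound)
a_1 = 1: 3/1  (≤ bound)
a_2 = 2: 8/3  (≤ bound)
a_3 = 1: 11/4  (≤ bound)
a_4 = 1: 19/7  (> 5, stop)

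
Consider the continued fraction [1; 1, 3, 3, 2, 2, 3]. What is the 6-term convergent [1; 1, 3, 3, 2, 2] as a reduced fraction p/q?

129/73

Use the convergent recurrence hₖ = aₖ·hₖ₋₁ + hₖ₋₂ (and likewise for the denominators kₖ):
a_0 = 1: 1/1
a_1 = 1: 2/1
a_2 = 3: 7/4
a_3 = 3: 23/13
a_4 = 2: 53/30
a_5 = 2: 129/73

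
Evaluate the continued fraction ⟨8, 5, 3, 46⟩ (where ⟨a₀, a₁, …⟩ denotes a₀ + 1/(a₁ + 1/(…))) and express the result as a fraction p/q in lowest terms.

Start with 46.
3 + 1/(46/1) = 3 + 1/46 = 139/46
5 + 1/(139/46) = 5 + 46/139 = 741/139
8 + 1/(741/139) = 8 + 139/741 = 6067/741

6067/741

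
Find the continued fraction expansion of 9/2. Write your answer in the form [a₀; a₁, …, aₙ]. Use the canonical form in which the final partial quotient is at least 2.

⌊9/2⌋ = 4, remainder 1
⌊2/1⌋ = 2, remainder 0

[4; 2]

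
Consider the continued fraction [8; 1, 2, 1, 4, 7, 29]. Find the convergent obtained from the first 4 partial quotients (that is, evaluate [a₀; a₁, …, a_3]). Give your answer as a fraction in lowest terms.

Work from the innermost term outward:
Start with 1.
2 + 1/(1/1) = 2 + 1/1 = 3/1
1 + 1/(3/1) = 1 + 1/3 = 4/3
8 + 1/(4/3) = 8 + 3/4 = 35/4

35/4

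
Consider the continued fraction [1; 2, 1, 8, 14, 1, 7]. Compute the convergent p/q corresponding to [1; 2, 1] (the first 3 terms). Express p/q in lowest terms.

4/3

Use the convergent recurrence hₖ = aₖ·hₖ₋₁ + hₖ₋₂ (and likewise for the denominators kₖ):
a_0 = 1: 1/1
a_1 = 2: 3/2
a_2 = 1: 4/3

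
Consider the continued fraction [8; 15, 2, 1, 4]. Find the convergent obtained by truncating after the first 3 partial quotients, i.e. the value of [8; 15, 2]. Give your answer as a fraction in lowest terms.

250/31

a_0 = 8: 8/1
a_1 = 15: 121/15
a_2 = 2: 250/31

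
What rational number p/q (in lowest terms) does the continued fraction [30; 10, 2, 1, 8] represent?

Starting at the tail and folding back:
Start with 8.
1 + 1/(8/1) = 1 + 1/8 = 9/8
2 + 1/(9/8) = 2 + 8/9 = 26/9
10 + 1/(26/9) = 10 + 9/26 = 269/26
30 + 1/(269/26) = 30 + 26/269 = 8096/269

8096/269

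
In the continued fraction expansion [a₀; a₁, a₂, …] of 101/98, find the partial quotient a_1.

⌊101/98⌋ = 1, remainder 3
⌊98/3⌋ = 32, remainder 2

32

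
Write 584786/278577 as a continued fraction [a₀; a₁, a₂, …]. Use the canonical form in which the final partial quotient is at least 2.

⌊584786/278577⌋ = 2, remainder 27632
⌊278577/27632⌋ = 10, remainder 2257
⌊27632/2257⌋ = 12, remainder 548
⌊2257/548⌋ = 4, remainder 65
⌊548/65⌋ = 8, remainder 28
⌊65/28⌋ = 2, remainder 9
⌊28/9⌋ = 3, remainder 1
⌊9/1⌋ = 9, remainder 0

[2; 10, 12, 4, 8, 2, 3, 9]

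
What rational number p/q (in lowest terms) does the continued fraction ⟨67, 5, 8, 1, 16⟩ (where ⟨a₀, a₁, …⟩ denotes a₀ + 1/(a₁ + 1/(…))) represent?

52211/777

a_0 = 67: 67/1
a_1 = 5: 336/5
a_2 = 8: 2755/41
a_3 = 1: 3091/46
a_4 = 16: 52211/777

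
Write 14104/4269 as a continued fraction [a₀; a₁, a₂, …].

14104 = 3·4269 + 1297, so a_0 = 3
4269 = 3·1297 + 378, so a_1 = 3
1297 = 3·378 + 163, so a_2 = 3
378 = 2·163 + 52, so a_3 = 2
163 = 3·52 + 7, so a_4 = 3
52 = 7·7 + 3, so a_5 = 7
7 = 2·3 + 1, so a_6 = 2
3 = 3·1 + 0, so a_7 = 3

[3; 3, 3, 2, 3, 7, 2, 3]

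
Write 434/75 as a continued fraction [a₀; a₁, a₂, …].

[5; 1, 3, 1, 2, 5]

434 = 5·75 + 59, so a_0 = 5
75 = 1·59 + 16, so a_1 = 1
59 = 3·16 + 11, so a_2 = 3
16 = 1·11 + 5, so a_3 = 1
11 = 2·5 + 1, so a_4 = 2
5 = 5·1 + 0, so a_5 = 5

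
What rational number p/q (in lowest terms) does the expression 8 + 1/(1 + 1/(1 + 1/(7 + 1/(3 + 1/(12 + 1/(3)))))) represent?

Collapse the nested fraction from the inside out:
Start with 3.
12 + 1/(3/1) = 12 + 1/3 = 37/3
3 + 1/(37/3) = 3 + 3/37 = 114/37
7 + 1/(114/37) = 7 + 37/114 = 835/114
1 + 1/(835/114) = 1 + 114/835 = 949/835
1 + 1/(949/835) = 1 + 835/949 = 1784/949
8 + 1/(1784/949) = 8 + 949/1784 = 15221/1784

15221/1784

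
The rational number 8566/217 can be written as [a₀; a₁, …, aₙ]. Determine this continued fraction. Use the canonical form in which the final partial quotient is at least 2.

[39; 2, 9, 2, 1, 3]

⌊8566/217⌋ = 39, remainder 103
⌊217/103⌋ = 2, remainder 11
⌊103/11⌋ = 9, remainder 4
⌊11/4⌋ = 2, remainder 3
⌊4/3⌋ = 1, remainder 1
⌊3/1⌋ = 3, remainder 0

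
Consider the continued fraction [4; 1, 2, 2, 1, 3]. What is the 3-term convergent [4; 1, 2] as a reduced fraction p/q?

Use the convergent recurrence hₖ = aₖ·hₖ₋₁ + hₖ₋₂ (and likewise for the denominators kₖ):
a_0 = 4: 4/1
a_1 = 1: 5/1
a_2 = 2: 14/3

14/3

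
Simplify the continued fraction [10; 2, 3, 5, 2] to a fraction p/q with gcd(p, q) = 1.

845/81

a_0 = 10: 10/1
a_1 = 2: 21/2
a_2 = 3: 73/7
a_3 = 5: 386/37
a_4 = 2: 845/81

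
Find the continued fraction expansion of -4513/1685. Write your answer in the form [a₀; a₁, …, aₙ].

-4513 ÷ 1685 → quotient -3, remainder 542
1685 ÷ 542 → quotient 3, remainder 59
542 ÷ 59 → quotient 9, remainder 11
59 ÷ 11 → quotient 5, remainder 4
11 ÷ 4 → quotient 2, remainder 3
4 ÷ 3 → quotient 1, remainder 1
3 ÷ 1 → quotient 3, remainder 0

[-3; 3, 9, 5, 2, 1, 3]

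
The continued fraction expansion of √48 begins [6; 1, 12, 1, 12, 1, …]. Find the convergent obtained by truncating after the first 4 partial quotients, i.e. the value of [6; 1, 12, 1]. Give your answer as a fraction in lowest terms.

97/14

Start with 1.
12 + 1/(1/1) = 12 + 1/1 = 13/1
1 + 1/(13/1) = 1 + 1/13 = 14/13
6 + 1/(14/13) = 6 + 13/14 = 97/14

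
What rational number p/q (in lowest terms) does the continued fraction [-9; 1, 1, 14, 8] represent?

-1985/234

Start with 8.
14 + 1/(8/1) = 14 + 1/8 = 113/8
1 + 1/(113/8) = 1 + 8/113 = 121/113
1 + 1/(121/113) = 1 + 113/121 = 234/121
-9 + 1/(234/121) = -9 + 121/234 = -1985/234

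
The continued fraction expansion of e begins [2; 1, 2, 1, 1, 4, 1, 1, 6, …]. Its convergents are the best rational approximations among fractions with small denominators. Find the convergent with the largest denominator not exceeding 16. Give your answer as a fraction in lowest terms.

a_0 = 2: 2/1  (≤ bound)
a_1 = 1: 3/1  (≤ bound)
a_2 = 2: 8/3  (≤ bound)
a_3 = 1: 11/4  (≤ bound)
a_4 = 1: 19/7  (≤ bound)
a_5 = 4: 87/32  (> 16, stop)

19/7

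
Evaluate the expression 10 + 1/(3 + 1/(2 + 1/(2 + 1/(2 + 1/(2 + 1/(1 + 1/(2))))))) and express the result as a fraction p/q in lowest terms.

3901/379

a_0 = 10: 10/1
a_1 = 3: 31/3
a_2 = 2: 72/7
a_3 = 2: 175/17
a_4 = 2: 422/41
a_5 = 2: 1019/99
a_6 = 1: 1441/140
a_7 = 2: 3901/379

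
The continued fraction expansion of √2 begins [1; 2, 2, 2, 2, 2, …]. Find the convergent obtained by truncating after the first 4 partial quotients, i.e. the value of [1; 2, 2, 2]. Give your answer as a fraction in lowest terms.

17/12

a_0 = 1: 1/1
a_1 = 2: 3/2
a_2 = 2: 7/5
a_3 = 2: 17/12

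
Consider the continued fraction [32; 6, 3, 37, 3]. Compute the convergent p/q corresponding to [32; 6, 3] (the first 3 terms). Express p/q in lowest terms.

611/19

Start with 3.
6 + 1/(3/1) = 6 + 1/3 = 19/3
32 + 1/(19/3) = 32 + 3/19 = 611/19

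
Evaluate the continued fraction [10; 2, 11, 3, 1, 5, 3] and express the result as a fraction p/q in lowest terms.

Start with 3.
5 + 1/(3/1) = 5 + 1/3 = 16/3
1 + 1/(16/3) = 1 + 3/16 = 19/16
3 + 1/(19/16) = 3 + 16/19 = 73/19
11 + 1/(73/19) = 11 + 19/73 = 822/73
2 + 1/(822/73) = 2 + 73/822 = 1717/822
10 + 1/(1717/822) = 10 + 822/1717 = 17992/1717

17992/1717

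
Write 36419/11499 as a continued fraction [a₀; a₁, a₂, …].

[3; 5, 1, 57, 4, 8]

36419 ÷ 11499 → quotient 3, remainder 1922
11499 ÷ 1922 → quotient 5, remainder 1889
1922 ÷ 1889 → quotient 1, remainder 33
1889 ÷ 33 → quotient 57, remainder 8
33 ÷ 8 → quotient 4, remainder 1
8 ÷ 1 → quotient 8, remainder 0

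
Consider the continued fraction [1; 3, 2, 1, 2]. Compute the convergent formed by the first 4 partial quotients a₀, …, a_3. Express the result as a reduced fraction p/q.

13/10

a_0 = 1: 1/1
a_1 = 3: 4/3
a_2 = 2: 9/7
a_3 = 1: 13/10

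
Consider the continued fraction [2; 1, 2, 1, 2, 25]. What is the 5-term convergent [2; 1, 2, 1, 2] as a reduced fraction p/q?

Use the convergent recurrence hₖ = aₖ·hₖ₋₁ + hₖ₋₂ (and likewise for the denominators kₖ):
a_0 = 2: 2/1
a_1 = 1: 3/1
a_2 = 2: 8/3
a_3 = 1: 11/4
a_4 = 2: 30/11

30/11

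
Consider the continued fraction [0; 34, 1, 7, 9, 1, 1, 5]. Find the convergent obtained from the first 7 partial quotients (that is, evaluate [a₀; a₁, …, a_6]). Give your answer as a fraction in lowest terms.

154/5371

a_0 = 0: 0/1
a_1 = 34: 1/34
a_2 = 1: 1/35
a_3 = 7: 8/279
a_4 = 9: 73/2546
a_5 = 1: 81/2825
a_6 = 1: 154/5371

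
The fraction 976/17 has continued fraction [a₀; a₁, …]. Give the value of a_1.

976 = 57·17 + 7, so a_0 = 57
17 = 2·7 + 3, so a_1 = 2

2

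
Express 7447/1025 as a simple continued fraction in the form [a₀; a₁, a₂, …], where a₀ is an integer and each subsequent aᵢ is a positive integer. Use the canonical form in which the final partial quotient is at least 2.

[7; 3, 1, 3, 3, 6, 1, 2]

7447 = 7·1025 + 272, so a_0 = 7
1025 = 3·272 + 209, so a_1 = 3
272 = 1·209 + 63, so a_2 = 1
209 = 3·63 + 20, so a_3 = 3
63 = 3·20 + 3, so a_4 = 3
20 = 6·3 + 2, so a_5 = 6
3 = 1·2 + 1, so a_6 = 1
2 = 2·1 + 0, so a_7 = 2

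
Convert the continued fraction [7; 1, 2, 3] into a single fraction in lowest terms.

77/10

Start with 3.
2 + 1/(3/1) = 2 + 1/3 = 7/3
1 + 1/(7/3) = 1 + 3/7 = 10/7
7 + 1/(10/7) = 7 + 7/10 = 77/10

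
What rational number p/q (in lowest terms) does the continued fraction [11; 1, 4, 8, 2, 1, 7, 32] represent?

a_0 = 11: 11/1
a_1 = 1: 12/1
a_2 = 4: 59/5
a_3 = 8: 484/41
a_4 = 2: 1027/87
a_5 = 1: 1511/128
a_6 = 7: 11604/983
a_7 = 32: 372839/31584

372839/31584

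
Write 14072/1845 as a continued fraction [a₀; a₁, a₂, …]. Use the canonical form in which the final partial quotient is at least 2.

Repeatedly divide and take the remainder:
14072 = 7·1845 + 1157, so a_0 = 7
1845 = 1·1157 + 688, so a_1 = 1
1157 = 1·688 + 469, so a_2 = 1
688 = 1·469 + 219, so a_3 = 1
469 = 2·219 + 31, so a_4 = 2
219 = 7·31 + 2, so a_5 = 7
31 = 15·2 + 1, so a_6 = 15
2 = 2·1 + 0, so a_7 = 2

[7; 1, 1, 1, 2, 7, 15, 2]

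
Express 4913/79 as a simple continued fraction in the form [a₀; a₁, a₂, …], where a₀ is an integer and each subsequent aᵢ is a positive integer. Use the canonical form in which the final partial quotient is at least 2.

[62; 5, 3, 1, 3]

⌊4913/79⌋ = 62, remainder 15
⌊79/15⌋ = 5, remainder 4
⌊15/4⌋ = 3, remainder 3
⌊4/3⌋ = 1, remainder 1
⌊3/1⌋ = 3, remainder 0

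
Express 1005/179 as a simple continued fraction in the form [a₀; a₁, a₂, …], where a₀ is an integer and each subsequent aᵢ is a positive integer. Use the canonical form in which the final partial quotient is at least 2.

1005 = 5·179 + 110, so a_0 = 5
179 = 1·110 + 69, so a_1 = 1
110 = 1·69 + 41, so a_2 = 1
69 = 1·41 + 28, so a_3 = 1
41 = 1·28 + 13, so a_4 = 1
28 = 2·13 + 2, so a_5 = 2
13 = 6·2 + 1, so a_6 = 6
2 = 2·1 + 0, so a_7 = 2

[5; 1, 1, 1, 1, 2, 6, 2]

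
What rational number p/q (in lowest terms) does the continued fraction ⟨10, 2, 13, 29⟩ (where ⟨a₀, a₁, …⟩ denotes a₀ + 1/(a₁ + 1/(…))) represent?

8228/785

Start with 29.
13 + 1/(29/1) = 13 + 1/29 = 378/29
2 + 1/(378/29) = 2 + 29/378 = 785/378
10 + 1/(785/378) = 10 + 378/785 = 8228/785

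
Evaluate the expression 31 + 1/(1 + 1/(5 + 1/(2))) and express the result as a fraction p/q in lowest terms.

a_0 = 31: 31/1
a_1 = 1: 32/1
a_2 = 5: 191/6
a_3 = 2: 414/13

414/13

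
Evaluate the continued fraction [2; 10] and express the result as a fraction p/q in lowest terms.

Starting at the tail and folding back:
Start with 10.
2 + 1/(10/1) = 2 + 1/10 = 21/10

21/10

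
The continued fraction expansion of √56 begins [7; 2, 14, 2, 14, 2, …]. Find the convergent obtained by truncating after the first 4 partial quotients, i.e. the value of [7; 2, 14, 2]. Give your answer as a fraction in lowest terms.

449/60

Build up convergents one term at a time:
a_0 = 7: 7/1
a_1 = 2: 15/2
a_2 = 14: 217/29
a_3 = 2: 449/60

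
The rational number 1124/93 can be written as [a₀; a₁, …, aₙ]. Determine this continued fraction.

1124 = 12·93 + 8, so a_0 = 12
93 = 11·8 + 5, so a_1 = 11
8 = 1·5 + 3, so a_2 = 1
5 = 1·3 + 2, so a_3 = 1
3 = 1·2 + 1, so a_4 = 1
2 = 2·1 + 0, so a_5 = 2

[12; 11, 1, 1, 1, 2]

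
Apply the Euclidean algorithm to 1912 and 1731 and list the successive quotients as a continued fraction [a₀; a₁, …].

[1; 9, 1, 1, 3, 2, 3, 3]

1912 ÷ 1731 → quotient 1, remainder 181
1731 ÷ 181 → quotient 9, remainder 102
181 ÷ 102 → quotient 1, remainder 79
102 ÷ 79 → quotient 1, remainder 23
79 ÷ 23 → quotient 3, remainder 10
23 ÷ 10 → quotient 2, remainder 3
10 ÷ 3 → quotient 3, remainder 1
3 ÷ 1 → quotient 3, remainder 0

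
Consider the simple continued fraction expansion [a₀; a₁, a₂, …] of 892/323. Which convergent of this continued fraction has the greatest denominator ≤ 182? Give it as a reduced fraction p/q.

List convergents until the denominator exceeds the bound:
a_0 = 2: 2/1  (≤ bound)
a_1 = 1: 3/1  (≤ bound)
a_2 = 3: 11/4  (≤ bound)
a_3 = 5: 58/21  (≤ bound)
a_4 = 7: 417/151  (≤ bound)
a_5 = 2: 892/323  (> 182, stop)

417/151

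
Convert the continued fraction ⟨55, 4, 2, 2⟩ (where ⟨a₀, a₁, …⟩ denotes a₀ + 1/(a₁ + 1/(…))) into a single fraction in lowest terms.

1215/22

Compute successive convergents:
a_0 = 55: 55/1
a_1 = 4: 221/4
a_2 = 2: 497/9
a_3 = 2: 1215/22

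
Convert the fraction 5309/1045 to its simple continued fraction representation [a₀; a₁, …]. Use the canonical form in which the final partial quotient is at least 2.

[5; 12, 2, 3, 1, 2, 3]

Apply division with remainder until the remainder is 0:
⌊5309/1045⌋ = 5, remainder 84
⌊1045/84⌋ = 12, remainder 37
⌊84/37⌋ = 2, remainder 10
⌊37/10⌋ = 3, remainder 7
⌊10/7⌋ = 1, remainder 3
⌊7/3⌋ = 2, remainder 1
⌊3/1⌋ = 3, remainder 0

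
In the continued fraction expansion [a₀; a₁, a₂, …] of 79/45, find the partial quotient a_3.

⌊79/45⌋ = 1, remainder 34
⌊45/34⌋ = 1, remainder 11
⌊34/11⌋ = 3, remainder 1
⌊11/1⌋ = 11, remainder 0

11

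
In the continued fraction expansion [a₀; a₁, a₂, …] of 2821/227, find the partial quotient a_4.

Apply division with remainder until the remainder is 0:
2821 ÷ 227 → quotient 12, remainder 97
227 ÷ 97 → quotient 2, remainder 33
97 ÷ 33 → quotient 2, remainder 31
33 ÷ 31 → quotient 1, remainder 2
31 ÷ 2 → quotient 15, remainder 1

15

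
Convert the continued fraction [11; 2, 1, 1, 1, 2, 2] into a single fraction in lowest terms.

569/50

a_0 = 11: 11/1
a_1 = 2: 23/2
a_2 = 1: 34/3
a_3 = 1: 57/5
a_4 = 1: 91/8
a_5 = 2: 239/21
a_6 = 2: 569/50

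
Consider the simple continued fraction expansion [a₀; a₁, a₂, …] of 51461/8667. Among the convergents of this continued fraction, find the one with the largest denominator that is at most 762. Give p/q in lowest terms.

a_0 = 5: 5/1  (≤ bound)
a_1 = 1: 6/1  (≤ bound)
a_2 = 15: 95/16  (≤ bound)
a_3 = 49: 4661/785  (> 762, stop)

95/16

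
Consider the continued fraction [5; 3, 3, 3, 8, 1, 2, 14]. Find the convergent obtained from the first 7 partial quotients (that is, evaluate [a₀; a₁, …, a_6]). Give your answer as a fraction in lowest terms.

Start with 2.
1 + 1/(2/1) = 1 + 1/2 = 3/2
8 + 1/(3/2) = 8 + 2/3 = 26/3
3 + 1/(26/3) = 3 + 3/26 = 81/26
3 + 1/(81/26) = 3 + 26/81 = 269/81
3 + 1/(269/81) = 3 + 81/269 = 888/269
5 + 1/(888/269) = 5 + 269/888 = 4709/888

4709/888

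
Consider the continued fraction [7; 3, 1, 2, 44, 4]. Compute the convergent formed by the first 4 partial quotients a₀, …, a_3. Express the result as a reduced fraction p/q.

Start with 2.
1 + 1/(2/1) = 1 + 1/2 = 3/2
3 + 1/(3/2) = 3 + 2/3 = 11/3
7 + 1/(11/3) = 7 + 3/11 = 80/11

80/11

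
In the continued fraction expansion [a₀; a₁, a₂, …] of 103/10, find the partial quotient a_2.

3

⌊103/10⌋ = 10, remainder 3
⌊10/3⌋ = 3, remainder 1
⌊3/1⌋ = 3, remainder 0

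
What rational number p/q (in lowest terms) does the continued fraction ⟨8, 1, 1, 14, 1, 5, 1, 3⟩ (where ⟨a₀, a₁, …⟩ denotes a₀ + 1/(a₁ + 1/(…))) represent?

Collapse the nested fraction from the inside out:
Start with 3.
1 + 1/(3/1) = 1 + 1/3 = 4/3
5 + 1/(4/3) = 5 + 3/4 = 23/4
1 + 1/(23/4) = 1 + 4/23 = 27/23
14 + 1/(27/23) = 14 + 23/27 = 401/27
1 + 1/(401/27) = 1 + 27/401 = 428/401
1 + 1/(428/401) = 1 + 401/428 = 829/428
8 + 1/(829/428) = 8 + 428/829 = 7060/829

7060/829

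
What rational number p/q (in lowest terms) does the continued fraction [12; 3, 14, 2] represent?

1097/89

Compute successive convergents:
a_0 = 12: 12/1
a_1 = 3: 37/3
a_2 = 14: 530/43
a_3 = 2: 1097/89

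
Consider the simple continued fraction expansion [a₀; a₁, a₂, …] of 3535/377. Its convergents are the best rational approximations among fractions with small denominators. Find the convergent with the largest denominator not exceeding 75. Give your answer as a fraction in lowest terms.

647/69

a_0 = 9: 9/1  (≤ bound)
a_1 = 2: 19/2  (≤ bound)
a_2 = 1: 28/3  (≤ bound)
a_3 = 1: 47/5  (≤ bound)
a_4 = 1: 75/8  (≤ bound)
a_5 = 8: 647/69  (≤ bound)
a_6 = 1: 722/77  (> 75, stop)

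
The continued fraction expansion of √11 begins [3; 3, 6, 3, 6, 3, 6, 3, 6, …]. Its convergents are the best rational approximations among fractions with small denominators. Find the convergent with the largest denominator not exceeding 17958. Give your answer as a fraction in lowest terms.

25077/7561

a_0 = 3: 3/1  (≤ bound)
a_1 = 3: 10/3  (≤ bound)
a_2 = 6: 63/19  (≤ bound)
a_3 = 3: 199/60  (≤ bound)
a_4 = 6: 1257/379  (≤ bound)
a_5 = 3: 3970/1197  (≤ bound)
a_6 = 6: 25077/7561  (≤ bound)
a_7 = 3: 79201/23880  (> 17958, stop)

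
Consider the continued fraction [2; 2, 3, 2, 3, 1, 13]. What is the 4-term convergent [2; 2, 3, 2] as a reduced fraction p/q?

Start with 2.
3 + 1/(2/1) = 3 + 1/2 = 7/2
2 + 1/(7/2) = 2 + 2/7 = 16/7
2 + 1/(16/7) = 2 + 7/16 = 39/16

39/16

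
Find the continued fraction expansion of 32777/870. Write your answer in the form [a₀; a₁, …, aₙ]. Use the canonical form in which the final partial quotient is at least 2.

[37; 1, 2, 13, 2, 10]

Apply division with remainder until the remainder is 0:
32777 = 37·870 + 587, so a_0 = 37
870 = 1·587 + 283, so a_1 = 1
587 = 2·283 + 21, so a_2 = 2
283 = 13·21 + 10, so a_3 = 13
21 = 2·10 + 1, so a_4 = 2
10 = 10·1 + 0, so a_5 = 10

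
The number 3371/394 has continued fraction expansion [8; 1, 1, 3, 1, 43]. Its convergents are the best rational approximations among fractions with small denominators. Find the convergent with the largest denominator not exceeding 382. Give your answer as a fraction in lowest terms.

77/9

a_0 = 8: 8/1  (≤ bound)
a_1 = 1: 9/1  (≤ bound)
a_2 = 1: 17/2  (≤ bound)
a_3 = 3: 60/7  (≤ bound)
a_4 = 1: 77/9  (≤ bound)
a_5 = 43: 3371/394  (> 382, stop)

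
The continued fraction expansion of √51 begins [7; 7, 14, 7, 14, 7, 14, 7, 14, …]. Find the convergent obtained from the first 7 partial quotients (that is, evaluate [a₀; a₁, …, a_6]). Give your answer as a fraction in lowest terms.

Build up convergents one term at a time:
a_0 = 7: 7/1
a_1 = 7: 50/7
a_2 = 14: 707/99
a_3 = 7: 4999/700
a_4 = 14: 70693/9899
a_5 = 7: 499850/69993
a_6 = 14: 7068593/989801

7068593/989801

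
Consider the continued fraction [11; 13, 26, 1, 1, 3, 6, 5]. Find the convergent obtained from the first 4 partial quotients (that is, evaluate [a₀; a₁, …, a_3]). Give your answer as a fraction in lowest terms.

Start with 1.
26 + 1/(1/1) = 26 + 1/1 = 27/1
13 + 1/(27/1) = 13 + 1/27 = 352/27
11 + 1/(352/27) = 11 + 27/352 = 3899/352

3899/352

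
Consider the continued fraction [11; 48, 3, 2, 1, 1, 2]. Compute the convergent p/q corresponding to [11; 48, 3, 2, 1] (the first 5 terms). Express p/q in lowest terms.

Use the convergent recurrence hₖ = aₖ·hₖ₋₁ + hₖ₋₂ (and likewise for the denominators kₖ):
a_0 = 11: 11/1
a_1 = 48: 529/48
a_2 = 3: 1598/145
a_3 = 2: 3725/338
a_4 = 1: 5323/483

5323/483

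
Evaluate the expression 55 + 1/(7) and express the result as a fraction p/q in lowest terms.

a_0 = 55: 55/1
a_1 = 7: 386/7

386/7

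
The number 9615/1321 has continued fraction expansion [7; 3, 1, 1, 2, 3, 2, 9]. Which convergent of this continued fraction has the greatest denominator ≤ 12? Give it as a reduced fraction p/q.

a_0 = 7: 7/1  (≤ bound)
a_1 = 3: 22/3  (≤ bound)
a_2 = 1: 29/4  (≤ bound)
a_3 = 1: 51/7  (≤ bound)
a_4 = 2: 131/18  (> 12, stop)

51/7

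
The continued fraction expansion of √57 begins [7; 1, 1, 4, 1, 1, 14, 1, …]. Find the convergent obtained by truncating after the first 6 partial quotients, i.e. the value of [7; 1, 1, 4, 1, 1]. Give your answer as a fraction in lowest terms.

Start with 1.
1 + 1/(1/1) = 1 + 1/1 = 2/1
4 + 1/(2/1) = 4 + 1/2 = 9/2
1 + 1/(9/2) = 1 + 2/9 = 11/9
1 + 1/(11/9) = 1 + 9/11 = 20/11
7 + 1/(20/11) = 7 + 11/20 = 151/20

151/20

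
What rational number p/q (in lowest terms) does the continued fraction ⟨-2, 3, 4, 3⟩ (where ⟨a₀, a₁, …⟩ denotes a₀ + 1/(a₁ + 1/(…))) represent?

Use the convergent recurrence hₖ = aₖ·hₖ₋₁ + hₖ₋₂ (and likewise for the denominators kₖ):
a_0 = -2: -2/1
a_1 = 3: -5/3
a_2 = 4: -22/13
a_3 = 3: -71/42

-71/42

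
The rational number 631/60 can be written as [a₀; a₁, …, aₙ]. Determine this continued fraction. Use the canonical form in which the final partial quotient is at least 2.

[10; 1, 1, 14, 2]

⌊631/60⌋ = 10, remainder 31
⌊60/31⌋ = 1, remainder 29
⌊31/29⌋ = 1, remainder 2
⌊29/2⌋ = 14, remainder 1
⌊2/1⌋ = 2, remainder 0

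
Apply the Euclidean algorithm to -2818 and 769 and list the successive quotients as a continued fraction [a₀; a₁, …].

-2818 = -4·769 + 258, so a_0 = -4
769 = 2·258 + 253, so a_1 = 2
258 = 1·253 + 5, so a_2 = 1
253 = 50·5 + 3, so a_3 = 50
5 = 1·3 + 2, so a_4 = 1
3 = 1·2 + 1, so a_5 = 1
2 = 2·1 + 0, so a_6 = 2

[-4; 2, 1, 50, 1, 1, 2]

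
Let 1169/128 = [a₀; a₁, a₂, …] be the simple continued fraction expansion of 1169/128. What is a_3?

1

1169 ÷ 128 → quotient 9, remainder 17
128 ÷ 17 → quotient 7, remainder 9
17 ÷ 9 → quotient 1, remainder 8
9 ÷ 8 → quotient 1, remainder 1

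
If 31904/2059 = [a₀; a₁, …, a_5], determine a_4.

⌊31904/2059⌋ = 15, remainder 1019
⌊2059/1019⌋ = 2, remainder 21
⌊1019/21⌋ = 48, remainder 11
⌊21/11⌋ = 1, remainder 10
⌊11/10⌋ = 1, remainder 1

1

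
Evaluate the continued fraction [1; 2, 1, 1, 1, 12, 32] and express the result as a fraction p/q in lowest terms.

4459/3240

Work from the innermost term outward:
Start with 32.
12 + 1/(32/1) = 12 + 1/32 = 385/32
1 + 1/(385/32) = 1 + 32/385 = 417/385
1 + 1/(417/385) = 1 + 385/417 = 802/417
1 + 1/(802/417) = 1 + 417/802 = 1219/802
2 + 1/(1219/802) = 2 + 802/1219 = 3240/1219
1 + 1/(3240/1219) = 1 + 1219/3240 = 4459/3240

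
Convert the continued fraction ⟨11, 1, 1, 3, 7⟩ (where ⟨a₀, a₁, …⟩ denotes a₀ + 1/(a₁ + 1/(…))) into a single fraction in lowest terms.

Collapse the nested fraction from the inside out:
Start with 7.
3 + 1/(7/1) = 3 + 1/7 = 22/7
1 + 1/(22/7) = 1 + 7/22 = 29/22
1 + 1/(29/22) = 1 + 22/29 = 51/29
11 + 1/(51/29) = 11 + 29/51 = 590/51

590/51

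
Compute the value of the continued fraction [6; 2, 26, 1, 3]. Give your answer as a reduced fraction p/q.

1415/218

Compute successive convergents:
a_0 = 6: 6/1
a_1 = 2: 13/2
a_2 = 26: 344/53
a_3 = 1: 357/55
a_4 = 3: 1415/218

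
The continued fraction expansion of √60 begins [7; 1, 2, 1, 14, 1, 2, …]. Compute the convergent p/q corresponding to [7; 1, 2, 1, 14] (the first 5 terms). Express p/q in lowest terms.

a_0 = 7: 7/1
a_1 = 1: 8/1
a_2 = 2: 23/3
a_3 = 1: 31/4
a_4 = 14: 457/59

457/59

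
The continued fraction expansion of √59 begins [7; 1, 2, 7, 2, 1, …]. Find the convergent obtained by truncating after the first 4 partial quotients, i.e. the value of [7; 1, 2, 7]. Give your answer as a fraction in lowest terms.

Collapse the nested fraction from the inside out:
Start with 7.
2 + 1/(7/1) = 2 + 1/7 = 15/7
1 + 1/(15/7) = 1 + 7/15 = 22/15
7 + 1/(22/15) = 7 + 15/22 = 169/22

169/22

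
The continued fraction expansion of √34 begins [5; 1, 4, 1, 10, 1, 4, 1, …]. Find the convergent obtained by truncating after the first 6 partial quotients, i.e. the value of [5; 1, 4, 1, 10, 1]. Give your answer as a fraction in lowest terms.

Start with 1.
10 + 1/(1/1) = 10 + 1/1 = 11/1
1 + 1/(11/1) = 1 + 1/11 = 12/11
4 + 1/(12/11) = 4 + 11/12 = 59/12
1 + 1/(59/12) = 1 + 12/59 = 71/59
5 + 1/(71/59) = 5 + 59/71 = 414/71

414/71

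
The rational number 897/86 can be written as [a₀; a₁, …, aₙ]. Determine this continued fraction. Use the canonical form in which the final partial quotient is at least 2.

Repeatedly divide and take the remainder:
⌊897/86⌋ = 10, remainder 37
⌊86/37⌋ = 2, remainder 12
⌊37/12⌋ = 3, remainder 1
⌊12/1⌋ = 12, remainder 0

[10; 2, 3, 12]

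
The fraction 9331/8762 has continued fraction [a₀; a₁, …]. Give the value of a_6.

3

Apply division with remainder until the remainder is 0:
9331 ÷ 8762 → quotient 1, remainder 569
8762 ÷ 569 → quotient 15, remainder 227
569 ÷ 227 → quotient 2, remainder 115
227 ÷ 115 → quotient 1, remainder 112
115 ÷ 112 → quotient 1, remainder 3
112 ÷ 3 → quotient 37, remainder 1
3 ÷ 1 → quotient 3, remainder 0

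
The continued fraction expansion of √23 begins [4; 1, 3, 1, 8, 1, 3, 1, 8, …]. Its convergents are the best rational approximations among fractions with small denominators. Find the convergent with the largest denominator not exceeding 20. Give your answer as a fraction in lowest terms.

24/5

a_0 = 4: 4/1  (≤ bound)
a_1 = 1: 5/1  (≤ bound)
a_2 = 3: 19/4  (≤ bound)
a_3 = 1: 24/5  (≤ bound)
a_4 = 8: 211/44  (> 20, stop)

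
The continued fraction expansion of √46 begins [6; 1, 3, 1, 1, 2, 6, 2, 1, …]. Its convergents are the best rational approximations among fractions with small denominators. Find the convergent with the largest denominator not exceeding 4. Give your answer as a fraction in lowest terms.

List convergents until the denominator exceeds the bound:
a_0 = 6: 6/1  (≤ bound)
a_1 = 1: 7/1  (≤ bound)
a_2 = 3: 27/4  (≤ bound)
a_3 = 1: 34/5  (> 4, stop)

27/4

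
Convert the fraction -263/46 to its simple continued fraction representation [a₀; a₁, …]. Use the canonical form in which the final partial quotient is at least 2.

[-6; 3, 1, 1, 6]

Repeatedly divide and take the remainder:
⌊-263/46⌋ = -6, remainder 13
⌊46/13⌋ = 3, remainder 7
⌊13/7⌋ = 1, remainder 6
⌊7/6⌋ = 1, remainder 1
⌊6/1⌋ = 6, remainder 0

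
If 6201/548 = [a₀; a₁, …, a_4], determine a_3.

1

⌊6201/548⌋ = 11, remainder 173
⌊548/173⌋ = 3, remainder 29
⌊173/29⌋ = 5, remainder 28
⌊29/28⌋ = 1, remainder 1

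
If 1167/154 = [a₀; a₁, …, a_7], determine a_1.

1

Run the Euclidean algorithm, recording each quotient:
1167 = 7·154 + 89, so a_0 = 7
154 = 1·89 + 65, so a_1 = 1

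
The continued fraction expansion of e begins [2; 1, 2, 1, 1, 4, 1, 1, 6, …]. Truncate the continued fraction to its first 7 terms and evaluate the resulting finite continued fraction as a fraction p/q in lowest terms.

Start with 1.
4 + 1/(1/1) = 4 + 1/1 = 5/1
1 + 1/(5/1) = 1 + 1/5 = 6/5
1 + 1/(6/5) = 1 + 5/6 = 11/6
2 + 1/(11/6) = 2 + 6/11 = 28/11
1 + 1/(28/11) = 1 + 11/28 = 39/28
2 + 1/(39/28) = 2 + 28/39 = 106/39

106/39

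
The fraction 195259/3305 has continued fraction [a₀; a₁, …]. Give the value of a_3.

1

195259 = 59·3305 + 264, so a_0 = 59
3305 = 12·264 + 137, so a_1 = 12
264 = 1·137 + 127, so a_2 = 1
137 = 1·127 + 10, so a_3 = 1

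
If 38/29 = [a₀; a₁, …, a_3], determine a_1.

Run the Euclidean algorithm, recording each quotient:
38 = 1·29 + 9, so a_0 = 1
29 = 3·9 + 2, so a_1 = 3

3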